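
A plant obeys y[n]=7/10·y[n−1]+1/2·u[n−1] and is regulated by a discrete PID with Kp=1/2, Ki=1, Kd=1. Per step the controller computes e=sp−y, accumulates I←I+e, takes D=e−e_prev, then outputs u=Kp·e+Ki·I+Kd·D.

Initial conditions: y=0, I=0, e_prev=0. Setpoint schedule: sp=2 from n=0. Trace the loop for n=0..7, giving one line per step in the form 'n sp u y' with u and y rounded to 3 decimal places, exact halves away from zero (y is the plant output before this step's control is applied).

(exact arithmetic carried between steps; '≈' marks a value shown rounded to 6 d.p. or computed from one; I and e_prev carry over from the previous line; the table rounds u and y to 3 d.p., halves away from zero)
n=0: y=0, sp=2, e=sp−y=2; I=2, D=e−e_prev=2; u=1/2·2+1·2+1·2=5; next y=7/10·0+1/2·5=2.5
n=1: y=2.5, sp=2, e=sp−y=-0.5; I=1.5, D=e−e_prev=-2.5; u=1/2·(-0.5)+1·1.5+1·(-2.5)=-1.25; next y=7/10·2.5+1/2·(-1.25)=1.125
n=2: y=1.125, sp=2, e=sp−y=0.875; I=2.375, D=e−e_prev=1.375; u=1/2·0.875+1·2.375+1·1.375=4.1875; next y=7/10·1.125+1/2·4.1875=2.88125
n=3: y=2.88125, sp=2, e=sp−y=-0.88125; I=1.49375, D=e−e_prev=-1.75625; u=1/2·(-0.88125)+1·1.49375+1·(-1.75625)=-0.703125; next y=7/10·2.88125+1/2·(-0.703125)≈1.665313
n=4: y≈1.665313, sp=2, e=sp−y≈0.334688; I≈1.828438, D=e−e_prev≈1.215938; u=1/2·0.334688+1·1.828438+1·1.215938≈3.211719; next y=7/10·1.665313+1/2·3.211719≈2.771578
n=5: y≈2.771578, sp=2, e=sp−y≈-0.771578; I≈1.056859, D=e−e_prev≈-1.106266; u=1/2·(-0.771578)+1·1.056859+1·(-1.106266)≈-0.435195; next y=7/10·2.771578+1/2·(-0.435195)≈1.722507
n=6: y≈1.722507, sp=2, e=sp−y≈0.277493; I≈1.334352, D=e−e_prev≈1.049071; u=1/2·0.277493+1·1.334352+1·1.049071≈2.522170; next y=7/10·1.722507+1/2·2.522170≈2.466840
n=7: y≈2.466840, sp=2, e=sp−y≈-0.466840; I≈0.867512, D=e−e_prev≈-0.744333; u=1/2·(-0.466840)+1·0.867512+1·(-0.744333)≈-0.110240; next y=7/10·2.466840+1/2·(-0.110240)≈1.671668

0 2 5.000 0.000
1 2 -1.250 2.500
2 2 4.188 1.125
3 2 -0.703 2.881
4 2 3.212 1.665
5 2 -0.435 2.772
6 2 2.522 1.723
7 2 -0.110 2.467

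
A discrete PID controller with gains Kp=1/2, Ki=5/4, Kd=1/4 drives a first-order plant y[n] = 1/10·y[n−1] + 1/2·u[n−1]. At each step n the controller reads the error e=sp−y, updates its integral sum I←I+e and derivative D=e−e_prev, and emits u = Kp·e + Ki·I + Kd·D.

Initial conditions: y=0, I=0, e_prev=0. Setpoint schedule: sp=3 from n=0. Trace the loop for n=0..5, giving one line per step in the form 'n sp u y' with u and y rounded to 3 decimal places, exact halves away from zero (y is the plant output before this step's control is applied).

(exact arithmetic carried between steps; '≈' marks a value shown rounded to 6 d.p. or computed from one; I and e_prev carry over from the previous line; the table rounds u and y to 3 d.p., halves away from zero)
n=0: y=0, sp=3, e=sp−y=3; I=3, D=e−e_prev=3; u=1/2·3+5/4·3+1/4·3=6; next y=1/10·0+1/2·6=3
n=1: y=3, sp=3, e=sp−y=0; I=3, D=e−e_prev=-3; u=1/2·0+5/4·3+1/4·(-3)=3; next y=1/10·3+1/2·3=1.8
n=2: y=1.8, sp=3, e=sp−y=1.2; I=4.2, D=e−e_prev=1.2; u=1/2·1.2+5/4·4.2+1/4·1.2=6.15; next y=1/10·1.8+1/2·6.15=3.255
n=3: y=3.255, sp=3, e=sp−y=-0.255; I=3.945, D=e−e_prev=-1.455; u=1/2·(-0.255)+5/4·3.945+1/4·(-1.455)=4.44; next y=1/10·3.255+1/2·4.44=2.5455
n=4: y=2.5455, sp=3, e=sp−y=0.4545; I=4.3995, D=e−e_prev=0.7095; u=1/2·0.4545+5/4·4.3995+1/4·0.7095=5.904; next y=1/10·2.5455+1/2·5.904=3.20655
n=5: y=3.20655, sp=3, e=sp−y=-0.20655; I=4.19295, D=e−e_prev=-0.66105; u=1/2·(-0.20655)+5/4·4.19295+1/4·(-0.66105)=4.97265; next y=1/10·3.20655+1/2·4.97265=2.80698

0 3 6.000 0.000
1 3 3.000 3.000
2 3 6.150 1.800
3 3 4.440 3.255
4 3 5.904 2.546
5 3 4.973 3.207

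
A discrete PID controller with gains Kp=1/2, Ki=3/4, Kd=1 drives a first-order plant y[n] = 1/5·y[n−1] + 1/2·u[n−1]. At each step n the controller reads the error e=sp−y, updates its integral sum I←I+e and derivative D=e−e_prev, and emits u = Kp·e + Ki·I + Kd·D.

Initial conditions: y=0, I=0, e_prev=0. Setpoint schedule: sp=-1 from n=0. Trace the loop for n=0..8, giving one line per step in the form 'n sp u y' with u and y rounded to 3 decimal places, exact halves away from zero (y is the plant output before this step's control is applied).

0 -1 -2.250 0.000
1 -1 0.531 -1.125
2 -1 -3.123 0.041
3 -1 0.849 -1.553
4 -1 -4.081 0.114
5 -1 1.546 -2.018
6 -1 -5.193 0.370
7 -1 2.675 -2.523
8 -1 -6.625 0.833

(exact arithmetic carried between steps; '≈' marks a value shown rounded to 6 d.p. or computed from one; I and e_prev carry over from the previous line; the table rounds u and y to 3 d.p., halves away from zero)
n=0: y=0, sp=-1, e=sp−y=-1; I=-1, D=e−e_prev=-1; u=1/2·(-1)+3/4·(-1)+1·(-1)=-2.25; next y=1/5·0+1/2·(-2.25)=-1.125
n=1: y=-1.125, sp=-1, e=sp−y=0.125; I=-0.875, D=e−e_prev=1.125; u=1/2·0.125+3/4·(-0.875)+1·1.125=0.53125; next y=1/5·(-1.125)+1/2·0.53125=0.040625
n=2: y=0.040625, sp=-1, e=sp−y=-1.040625; I=-1.915625, D=e−e_prev=-1.165625; u=1/2·(-1.040625)+3/4·(-1.915625)+1·(-1.165625)≈-3.122656; next y=1/5·0.040625+1/2·(-3.122656)≈-1.553203
n=3: y≈-1.553203, sp=-1, e=sp−y≈0.553203; I≈-1.362422, D=e−e_prev≈1.593828; u=1/2·0.553203+3/4·(-1.362422)+1·1.593828≈0.848613; next y=1/5·(-1.553203)+1/2·0.848613≈0.113666
n=4: y≈0.113666, sp=-1, e=sp−y≈-1.113666; I≈-2.476088, D=e−e_prev≈-1.666869; u=1/2·(-1.113666)+3/4·(-2.476088)+1·(-1.666869)≈-4.080768; next y=1/5·0.113666+1/2·(-4.080768)≈-2.017651
n=5: y≈-2.017651, sp=-1, e=sp−y≈1.017651; I≈-1.458437, D=e−e_prev≈2.131317; u=1/2·1.017651+3/4·(-1.458437)+1·2.131317≈1.546314; next y=1/5·(-2.017651)+1/2·1.546314≈0.369627
n=6: y≈0.369627, sp=-1, e=sp−y≈-1.369627; I≈-2.828064, D=e−e_prev≈-2.387278; u=1/2·(-1.369627)+3/4·(-2.828064)+1·(-2.387278)≈-5.193140; next y=1/5·0.369627+1/2·(-5.193140)≈-2.522644
n=7: y≈-2.522644, sp=-1, e=sp−y≈1.522644; I≈-1.305420, D=e−e_prev≈2.892271; u=1/2·1.522644+3/4·(-1.305420)+1·2.892271≈2.674529; next y=1/5·(-2.522644)+1/2·2.674529≈0.832736
n=8: y≈0.832736, sp=-1, e=sp−y≈-1.832736; I≈-3.138155, D=e−e_prev≈-3.355380; u=1/2·(-1.832736)+3/4·(-3.138155)+1·(-3.355380)≈-6.625364; next y=1/5·0.832736+1/2·(-6.625364)≈-3.146135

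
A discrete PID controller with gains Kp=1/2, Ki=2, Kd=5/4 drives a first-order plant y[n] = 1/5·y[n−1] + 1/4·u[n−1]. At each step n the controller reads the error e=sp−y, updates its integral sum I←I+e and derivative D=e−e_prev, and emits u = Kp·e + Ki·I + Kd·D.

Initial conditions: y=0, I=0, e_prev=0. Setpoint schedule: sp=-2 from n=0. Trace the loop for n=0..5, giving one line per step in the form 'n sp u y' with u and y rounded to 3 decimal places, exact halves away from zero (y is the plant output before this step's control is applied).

(exact arithmetic carried between steps; '≈' marks a value shown rounded to 6 d.p. or computed from one; I and e_prev carry over from the previous line; the table rounds u and y to 3 d.p., halves away from zero)
n=0: y=0, sp=-2, e=sp−y=-2; I=-2, D=e−e_prev=-2; u=1/2·(-2)+2·(-2)+5/4·(-2)=-7.5; next y=1/5·0+1/4·(-7.5)=-1.875
n=1: y=-1.875, sp=-2, e=sp−y=-0.125; I=-2.125, D=e−e_prev=1.875; u=1/2·(-0.125)+2·(-2.125)+5/4·1.875=-1.96875; next y=1/5·(-1.875)+1/4·(-1.96875)≈-0.867188
n=2: y≈-0.867188, sp=-2, e=sp−y≈-1.132813; I≈-3.257813, D=e−e_prev≈-1.007813; u=1/2·(-1.132813)+2·(-3.257813)+5/4·(-1.007813)≈-8.341797; next y=1/5·(-0.867188)+1/4·(-8.341797)≈-2.258887
n=3: y≈-2.258887, sp=-2, e=sp−y≈0.258887; I≈-2.998926, D=e−e_prev≈1.391699; u=1/2·0.258887+2·(-2.998926)+5/4·1.391699≈-4.128784; next y=1/5·(-2.258887)+1/4·(-4.128784)≈-1.483973
n=4: y≈-1.483973, sp=-2, e=sp−y≈-0.516027; I≈-3.514952, D=e−e_prev≈-0.774913; u=1/2·(-0.516027)+2·(-3.514952)+5/4·(-0.774913)≈-8.256560; next y=1/5·(-1.483973)+1/4·(-8.256560)≈-2.360935
n=5: y≈-2.360935, sp=-2, e=sp−y≈0.360935; I≈-3.154018, D=e−e_prev≈0.876961; u=1/2·0.360935+2·(-3.154018)+5/4·0.876961≈-5.031367; next y=1/5·(-2.360935)+1/4·(-5.031367)≈-1.730029

0 -2 -7.500 0.000
1 -2 -1.969 -1.875
2 -2 -8.342 -0.867
3 -2 -4.129 -2.259
4 -2 -8.257 -1.484
5 -2 -5.031 -2.361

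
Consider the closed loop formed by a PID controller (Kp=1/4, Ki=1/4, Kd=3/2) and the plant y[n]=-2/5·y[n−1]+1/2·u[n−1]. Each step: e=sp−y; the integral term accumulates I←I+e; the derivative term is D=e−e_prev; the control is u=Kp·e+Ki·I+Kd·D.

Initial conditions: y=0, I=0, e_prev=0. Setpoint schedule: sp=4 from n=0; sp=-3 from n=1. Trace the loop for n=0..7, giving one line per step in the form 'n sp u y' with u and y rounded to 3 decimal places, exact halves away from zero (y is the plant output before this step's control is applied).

(exact arithmetic carried between steps; '≈' marks a value shown rounded to 6 d.p. or computed from one; I and e_prev carry over from the previous line; the table rounds u and y to 3 d.p., halves away from zero)
n=0: y=0, sp=4, e=sp−y=4; I=4, D=e−e_prev=4; u=1/4·4+1/4·4+3/2·4=8; next y=-2/5·0+1/2·8=4
n=1: y=4, sp=-3, e=sp−y=-7; I=-3, D=e−e_prev=-11; u=1/4·(-7)+1/4·(-3)+3/2·(-11)=-19; next y=-2/5·4+1/2·(-19)=-11.1
n=2: y=-11.1, sp=-3, e=sp−y=8.1; I=5.1, D=e−e_prev=15.1; u=1/4·8.1+1/4·5.1+3/2·15.1=25.95; next y=-2/5·(-11.1)+1/2·25.95=17.415
n=3: y=17.415, sp=-3, e=sp−y=-20.415; I=-15.315, D=e−e_prev=-28.515; u=1/4·(-20.415)+1/4·(-15.315)+3/2·(-28.515)=-51.705; next y=-2/5·17.415+1/2·(-51.705)=-32.8185
n=4: y=-32.8185, sp=-3, e=sp−y=29.8185; I=14.5035, D=e−e_prev=50.2335; u=1/4·29.8185+1/4·14.5035+3/2·50.2335=86.43075; next y=-2/5·(-32.8185)+1/2·86.43075=56.342775
n=5: y=56.342775, sp=-3, e=sp−y=-59.342775; I=-44.839275, D=e−e_prev=-89.161275; u=1/4·(-59.342775)+1/4·(-44.839275)+3/2·(-89.161275)=-159.787425; next y=-2/5·56.342775+1/2·(-159.787425)≈-102.430823
n=6: y≈-102.430823, sp=-3, e=sp−y≈99.430823; I≈54.591548, D=e−e_prev≈158.773598; u=1/4·99.430823+1/4·54.591548+3/2·158.773598≈276.665989; next y=-2/5·(-102.430823)+1/2·276.665989≈179.305323
n=7: y≈179.305323, sp=-3, e=sp−y≈-182.305323; I≈-127.713776, D=e−e_prev≈-281.736146; u=1/4·(-182.305323)+1/4·(-127.713776)+3/2·(-281.736146)≈-500.108994; next y=-2/5·179.305323+1/2·(-500.108994)≈-321.776626

0 4 8.000 0.000
1 -3 -19.000 4.000
2 -3 25.950 -11.100
3 -3 -51.705 17.415
4 -3 86.431 -32.819
5 -3 -159.787 56.343
6 -3 276.666 -102.431
7 -3 -500.109 179.305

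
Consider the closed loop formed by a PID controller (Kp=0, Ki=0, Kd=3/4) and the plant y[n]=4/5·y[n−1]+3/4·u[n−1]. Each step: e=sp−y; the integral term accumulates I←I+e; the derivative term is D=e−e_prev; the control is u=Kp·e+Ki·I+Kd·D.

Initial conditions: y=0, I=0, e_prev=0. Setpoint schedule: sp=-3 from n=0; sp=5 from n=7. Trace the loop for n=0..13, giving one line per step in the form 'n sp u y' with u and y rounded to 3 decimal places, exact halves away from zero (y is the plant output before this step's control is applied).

0 -3 -2.250 0.000
1 -3 1.266 -1.688
2 -3 -0.965 -0.401
3 -3 0.483 -1.044
4 -3 -0.428 -0.473
5 -3 0.170 -0.700
6 -3 -0.201 -0.433
7 5 6.048 -0.496
8 5 -3.476 4.139
9 5 2.576 0.704
10 5 -1.344 2.495
11 5 1.130 0.988
12 5 -0.487 1.638
13 5 0.520 0.945

(exact arithmetic carried between steps; '≈' marks a value shown rounded to 6 d.p. or computed from one; I and e_prev carry over from the previous line; the table rounds u and y to 3 d.p., halves away from zero)
n=0: y=0, sp=-3, e=sp−y=-3; I=-3, D=e−e_prev=-3; u=0·(-3)+0·(-3)+3/4·(-3)=-2.25; next y=4/5·0+3/4·(-2.25)=-1.6875
n=1: y=-1.6875, sp=-3, e=sp−y=-1.3125; I=-4.3125, D=e−e_prev=1.6875; u=0·(-1.3125)+0·(-4.3125)+3/4·1.6875=1.265625; next y=4/5·(-1.6875)+3/4·1.265625≈-0.400781
n=2: y≈-0.400781, sp=-3, e=sp−y≈-2.599219; I≈-6.911719, D=e−e_prev≈-1.286719; u=0·(-2.599219)+0·(-6.911719)+3/4·(-1.286719)≈-0.965039; next y=4/5·(-0.400781)+3/4·(-0.965039)≈-1.044404
n=3: y≈-1.044404, sp=-3, e=sp−y≈-1.955596; I≈-8.867314, D=e−e_prev≈0.643623; u=0·(-1.955596)+0·(-8.867314)+3/4·0.643623≈0.482717; next y=4/5·(-1.044404)+3/4·0.482717≈-0.473485
n=4: y≈-0.473485, sp=-3, e=sp−y≈-2.526515; I≈-11.393829, D=e−e_prev≈-0.570919; u=0·(-2.526515)+0·(-11.393829)+3/4·(-0.570919)≈-0.428189; next y=4/5·(-0.473485)+3/4·(-0.428189)≈-0.699930
n=5: y≈-0.699930, sp=-3, e=sp−y≈-2.300070; I≈-13.693899, D=e−e_prev≈0.226445; u=0·(-2.300070)+0·(-13.693899)+3/4·0.226445≈0.169834; next y=4/5·(-0.699930)+3/4·0.169834≈-0.432569
n=6: y≈-0.432569, sp=-3, e=sp−y≈-2.567431; I≈-16.261330, D=e−e_prev≈-0.267361; u=0·(-2.567431)+0·(-16.261330)+3/4·(-0.267361)≈-0.200521; next y=4/5·(-0.432569)+3/4·(-0.200521)≈-0.496446
n=7: y≈-0.496446, sp=5, e=sp−y≈5.496446; I≈-10.764884, D=e−e_prev≈8.063877; u=0·5.496446+0·(-10.764884)+3/4·8.063877≈6.047908; next y=4/5·(-0.496446)+3/4·6.047908≈4.138774
n=8: y≈4.138774, sp=5, e=sp−y≈0.861226; I≈-9.903658, D=e−e_prev≈-4.635220; u=0·0.861226+0·(-9.903658)+3/4·(-4.635220)≈-3.476415; next y=4/5·4.138774+3/4·(-3.476415)≈0.703708
n=9: y≈0.703708, sp=5, e=sp−y≈4.296292; I≈-5.607366, D=e−e_prev≈3.435066; u=0·4.296292+0·(-5.607366)+3/4·3.435066≈2.576300; next y=4/5·0.703708+3/4·2.576300≈2.495191
n=10: y≈2.495191, sp=5, e=sp−y≈2.504809; I≈-3.102557, D=e−e_prev≈-1.791483; u=0·2.504809+0·(-3.102557)+3/4·(-1.791483)≈-1.343612; next y=4/5·2.495191+3/4·(-1.343612)≈0.988444
n=11: y≈0.988444, sp=5, e=sp−y≈4.011556; I≈0.908999, D=e−e_prev≈1.506747; u=0·4.011556+0·0.908999+3/4·1.506747≈1.130061; next y=4/5·0.988444+3/4·1.130061≈1.638300
n=12: y≈1.638300, sp=5, e=sp−y≈3.361700; I≈4.270699, D=e−e_prev≈-0.649857; u=0·3.361700+0·4.270699+3/4·(-0.649857)≈-0.487393; next y=4/5·1.638300+3/4·(-0.487393)≈0.945096
n=13: y≈0.945096, sp=5, e=sp−y≈4.054904; I≈8.325603, D=e−e_prev≈0.693204; u=0·4.054904+0·8.325603+3/4·0.693204≈0.519903; next y=4/5·0.945096+3/4·0.519903≈1.146004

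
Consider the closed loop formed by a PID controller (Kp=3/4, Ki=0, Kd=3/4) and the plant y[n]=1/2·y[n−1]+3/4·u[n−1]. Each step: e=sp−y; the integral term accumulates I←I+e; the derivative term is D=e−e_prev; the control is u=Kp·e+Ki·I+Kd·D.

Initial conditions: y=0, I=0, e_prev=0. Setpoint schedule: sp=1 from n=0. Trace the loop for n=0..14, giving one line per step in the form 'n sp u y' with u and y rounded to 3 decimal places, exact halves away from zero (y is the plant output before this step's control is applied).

(exact arithmetic carried between steps; '≈' marks a value shown rounded to 6 d.p. or computed from one; I and e_prev carry over from the previous line; the table rounds u and y to 3 d.p., halves away from zero)
n=0: y=0, sp=1, e=sp−y=1; I=1, D=e−e_prev=1; u=3/4·1+0·1+3/4·1=1.5; next y=1/2·0+3/4·1.5=1.125
n=1: y=1.125, sp=1, e=sp−y=-0.125; I=0.875, D=e−e_prev=-1.125; u=3/4·(-0.125)+0·0.875+3/4·(-1.125)=-0.9375; next y=1/2·1.125+3/4·(-0.9375)=-0.140625
n=2: y=-0.140625, sp=1, e=sp−y=1.140625; I=2.015625, D=e−e_prev=1.265625; u=3/4·1.140625+0·2.015625+3/4·1.265625≈1.804688; next y=1/2·(-0.140625)+3/4·1.804688≈1.283203
n=3: y≈1.283203, sp=1, e=sp−y≈-0.283203; I≈1.732422, D=e−e_prev≈-1.423828; u=3/4·(-0.283203)+0·1.732422+3/4·(-1.423828)≈-1.280273; next y=1/2·1.283203+3/4·(-1.280273)≈-0.318604
n=4: y≈-0.318604, sp=1, e=sp−y≈1.318604; I≈3.051025, D=e−e_prev≈1.601807; u=3/4·1.318604+0·3.051025+3/4·1.601807≈2.190308; next y=1/2·(-0.318604)+3/4·2.190308≈1.483429
n=5: y≈1.483429, sp=1, e=sp−y≈-0.483429; I≈2.567596, D=e−e_prev≈-1.802032; u=3/4·(-0.483429)+0·2.567596+3/4·(-1.802032)≈-1.714096; next y=1/2·1.483429+3/4·(-1.714096)≈-0.543858
n=6: y≈-0.543858, sp=1, e=sp−y≈1.543858; I≈4.111454, D=e−e_prev≈2.027287; u=3/4·1.543858+0·4.111454+3/4·2.027287≈2.678358; next y=1/2·(-0.543858)+3/4·2.678358≈1.736840
n=7: y≈1.736840, sp=1, e=sp−y≈-0.736840; I≈3.374614, D=e−e_prev≈-2.280697; u=3/4·(-0.736840)+0·3.374614+3/4·(-2.280697)≈-2.263153; next y=1/2·1.736840+3/4·(-2.263153)≈-0.828945
n=8: y≈-0.828945, sp=1, e=sp−y≈1.828945; I≈5.203559, D=e−e_prev≈2.565785; u=3/4·1.828945+0·5.203559+3/4·2.565785≈3.296047; next y=1/2·(-0.828945)+3/4·3.296047≈2.057563
n=9: y≈2.057563, sp=1, e=sp−y≈-1.057563; I≈4.145996, D=e−e_prev≈-2.886508; u=3/4·(-1.057563)+0·4.145996+3/4·(-2.886508)≈-2.958053; next y=1/2·2.057563+3/4·(-2.958053)≈-1.189758
n=10: y≈-1.189758, sp=1, e=sp−y≈2.189758; I≈6.335754, D=e−e_prev≈3.247321; u=3/4·2.189758+0·6.335754+3/4·3.247321≈4.077809; next y=1/2·(-1.189758)+3/4·4.077809≈2.463478
n=11: y≈2.463478, sp=1, e=sp−y≈-1.463478; I≈4.872276, D=e−e_prev≈-3.653236; u=3/4·(-1.463478)+0·4.872276+3/4·(-3.653236)≈-3.837536; next y=1/2·2.463478+3/4·(-3.837536)≈-1.646413
n=12: y≈-1.646413, sp=1, e=sp−y≈2.646413; I≈7.518689, D=e−e_prev≈4.109891; u=3/4·2.646413+0·7.518689+3/4·4.109891≈5.067228; next y=1/2·(-1.646413)+3/4·5.067228≈2.977214
n=13: y≈2.977214, sp=1, e=sp−y≈-1.977214; I≈5.541475, D=e−e_prev≈-4.623627; u=3/4·(-1.977214)+0·5.541475+3/4·(-4.623627)≈-4.950631; next y=1/2·2.977214+3/4·(-4.950631)≈-2.224366
n=14: y≈-2.224366, sp=1, e=sp−y≈3.224366; I≈8.765841, D=e−e_prev≈5.201580; u=3/4·3.224366+0·8.765841+3/4·5.201580≈6.319460; next y=1/2·(-2.224366)+3/4·6.319460≈3.627412

0 1 1.500 0.000
1 1 -0.938 1.125
2 1 1.805 -0.141
3 1 -1.280 1.283
4 1 2.190 -0.319
5 1 -1.714 1.483
6 1 2.678 -0.544
7 1 -2.263 1.737
8 1 3.296 -0.829
9 1 -2.958 2.058
10 1 4.078 -1.190
11 1 -3.838 2.463
12 1 5.067 -1.646
13 1 -4.951 2.977
14 1 6.319 -2.224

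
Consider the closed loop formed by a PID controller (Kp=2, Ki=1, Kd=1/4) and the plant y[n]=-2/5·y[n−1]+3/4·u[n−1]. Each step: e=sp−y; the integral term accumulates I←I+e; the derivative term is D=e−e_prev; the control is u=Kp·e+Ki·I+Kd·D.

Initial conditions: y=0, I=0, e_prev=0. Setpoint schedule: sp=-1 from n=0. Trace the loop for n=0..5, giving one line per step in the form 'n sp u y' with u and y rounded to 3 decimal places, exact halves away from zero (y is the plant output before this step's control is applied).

(exact arithmetic carried between steps; '≈' marks a value shown rounded to 6 d.p. or computed from one; I and e_prev carry over from the previous line; the table rounds u and y to 3 d.p., halves away from zero)
n=0: y=0, sp=-1, e=sp−y=-1; I=-1, D=e−e_prev=-1; u=2·(-1)+1·(-1)+1/4·(-1)=-3.25; next y=-2/5·0+3/4·(-3.25)=-2.4375
n=1: y=-2.4375, sp=-1, e=sp−y=1.4375; I=0.4375, D=e−e_prev=2.4375; u=2·1.4375+1·0.4375+1/4·2.4375=3.921875; next y=-2/5·(-2.4375)+3/4·3.921875≈3.916406
n=2: y≈3.916406, sp=-1, e=sp−y≈-4.916406; I≈-4.478906, D=e−e_prev≈-6.353906; u=2·(-4.916406)+1·(-4.478906)+1/4·(-6.353906)≈-15.900195; next y=-2/5·3.916406+3/4·(-15.900195)≈-13.491709
n=3: y≈-13.491709, sp=-1, e=sp−y≈12.491709; I≈8.012803, D=e−e_prev≈17.408115; u=2·12.491709+1·8.012803+1/4·17.408115≈37.348250; next y=-2/5·(-13.491709)+3/4·37.348250≈33.407871
n=4: y≈33.407871, sp=-1, e=sp−y≈-34.407871; I≈-26.395068, D=e−e_prev≈-46.899580; u=2·(-34.407871)+1·(-26.395068)+1/4·(-46.899580)≈-106.935704; next y=-2/5·33.407871+3/4·(-106.935704)≈-93.564927
n=5: y≈-93.564927, sp=-1, e=sp−y≈92.564927; I≈66.169859, D=e−e_prev≈126.972797; u=2·92.564927+1·66.169859+1/4·126.972797≈283.042911; next y=-2/5·(-93.564927)+3/4·283.042911≈249.708154

0 -1 -3.250 0.000
1 -1 3.922 -2.438
2 -1 -15.900 3.916
3 -1 37.348 -13.492
4 -1 -106.936 33.408
5 -1 283.043 -93.565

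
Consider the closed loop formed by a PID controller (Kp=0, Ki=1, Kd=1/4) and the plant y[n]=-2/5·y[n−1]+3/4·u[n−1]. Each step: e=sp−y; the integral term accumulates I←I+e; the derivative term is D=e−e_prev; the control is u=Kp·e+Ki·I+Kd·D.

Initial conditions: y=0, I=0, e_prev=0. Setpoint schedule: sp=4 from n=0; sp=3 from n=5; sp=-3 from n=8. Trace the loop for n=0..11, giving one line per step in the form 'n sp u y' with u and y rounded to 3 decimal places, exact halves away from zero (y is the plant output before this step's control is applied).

0 4 5.000 0.000
1 4 3.313 3.750
2 4 7.957 0.984
3 4 4.544 5.574
4 4 9.612 1.179
5 3 3.136 6.738
6 3 9.889 -0.343
7 3 1.590 7.554
8 -3 3.239 -1.829
9 -3 -5.015 3.161
10 -3 0.305 -5.025
11 -3 -8.797 2.239

(exact arithmetic carried between steps; '≈' marks a value shown rounded to 6 d.p. or computed from one; I and e_prev carry over from the previous line; the table rounds u and y to 3 d.p., halves away from zero)
n=0: y=0, sp=4, e=sp−y=4; I=4, D=e−e_prev=4; u=0·4+1·4+1/4·4=5; next y=-2/5·0+3/4·5=3.75
n=1: y=3.75, sp=4, e=sp−y=0.25; I=4.25, D=e−e_prev=-3.75; u=0·0.25+1·4.25+1/4·(-3.75)=3.3125; next y=-2/5·3.75+3/4·3.3125=0.984375
n=2: y=0.984375, sp=4, e=sp−y=3.015625; I=7.265625, D=e−e_prev=2.765625; u=0·3.015625+1·7.265625+1/4·2.765625≈7.957031; next y=-2/5·0.984375+3/4·7.957031≈5.574023
n=3: y≈5.574023, sp=4, e=sp−y≈-1.574023; I≈5.691602, D=e−e_prev≈-4.589648; u=0·(-1.574023)+1·5.691602+1/4·(-4.589648)≈4.544189; next y=-2/5·5.574023+3/4·4.544189≈1.178533
n=4: y≈1.178533, sp=4, e=sp−y≈2.821467; I≈8.513069, D=e−e_prev≈4.395491; u=0·2.821467+1·8.513069+1/4·4.395491≈9.611942; next y=-2/5·1.178533+3/4·9.611942≈6.737543
n=5: y≈6.737543, sp=3, e=sp−y≈-3.737543; I≈4.775526, D=e−e_prev≈-6.559010; u=0·(-3.737543)+1·4.775526+1/4·(-6.559010)≈3.135773; next y=-2/5·6.737543+3/4·3.135773≈-0.343187
n=6: y≈-0.343187, sp=3, e=sp−y≈3.343187; I≈8.118713, D=e−e_prev≈7.080730; u=0·3.343187+1·8.118713+1/4·7.080730≈9.888896; next y=-2/5·(-0.343187)+3/4·9.888896≈7.553947
n=7: y≈7.553947, sp=3, e=sp−y≈-4.553947; I≈3.564766, D=e−e_prev≈-7.897134; u=0·(-4.553947)+1·3.564766+1/4·(-7.897134)≈1.590483; next y=-2/5·7.553947+3/4·1.590483≈-1.828717
n=8: y≈-1.828717, sp=-3, e=sp−y≈-1.171283; I≈2.393483, D=e−e_prev≈3.382663; u=0·(-1.171283)+1·2.393483+1/4·3.382663≈3.239149; next y=-2/5·(-1.828717)+3/4·3.239149≈3.160848
n=9: y≈3.160848, sp=-3, e=sp−y≈-6.160848; I≈-3.767365, D=e−e_prev≈-4.989565; u=0·(-6.160848)+1·(-3.767365)+1/4·(-4.989565)≈-5.014756; next y=-2/5·3.160848+3/4·(-5.014756)≈-5.025407
n=10: y≈-5.025407, sp=-3, e=sp−y≈2.025407; I≈-1.741959, D=e−e_prev≈8.186255; u=0·2.025407+1·(-1.741959)+1/4·8.186255≈0.304605; next y=-2/5·(-5.025407)+3/4·0.304605≈2.238616
n=11: y≈2.238616, sp=-3, e=sp−y≈-5.238616; I≈-6.980575, D=e−e_prev≈-7.264023; u=0·(-5.238616)+1·(-6.980575)+1/4·(-7.264023)≈-8.796581; next y=-2/5·2.238616+3/4·(-8.796581)≈-7.492882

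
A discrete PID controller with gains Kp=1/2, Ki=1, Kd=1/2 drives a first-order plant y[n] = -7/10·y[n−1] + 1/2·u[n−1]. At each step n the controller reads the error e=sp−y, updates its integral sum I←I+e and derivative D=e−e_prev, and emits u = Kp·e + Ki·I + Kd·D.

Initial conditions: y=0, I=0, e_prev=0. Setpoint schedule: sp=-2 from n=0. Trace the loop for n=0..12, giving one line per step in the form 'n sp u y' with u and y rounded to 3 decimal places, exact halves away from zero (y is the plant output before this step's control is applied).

(exact arithmetic carried between steps; '≈' marks a value shown rounded to 6 d.p. or computed from one; I and e_prev carry over from the previous line; the table rounds u and y to 3 d.p., halves away from zero)
n=0: y=0, sp=-2, e=sp−y=-2; I=-2, D=e−e_prev=-2; u=1/2·(-2)+1·(-2)+1/2·(-2)=-4; next y=-7/10·0+1/2·(-4)=-2
n=1: y=-2, sp=-2, e=sp−y=0; I=-2, D=e−e_prev=2; u=1/2·0+1·(-2)+1/2·2=-1; next y=-7/10·(-2)+1/2·(-1)=0.9
n=2: y=0.9, sp=-2, e=sp−y=-2.9; I=-4.9, D=e−e_prev=-2.9; u=1/2·(-2.9)+1·(-4.9)+1/2·(-2.9)=-7.8; next y=-7/10·0.9+1/2·(-7.8)=-4.53
n=3: y=-4.53, sp=-2, e=sp−y=2.53; I=-2.37, D=e−e_prev=5.43; u=1/2·2.53+1·(-2.37)+1/2·5.43=1.61; next y=-7/10·(-4.53)+1/2·1.61=3.976
n=4: y=3.976, sp=-2, e=sp−y=-5.976; I=-8.346, D=e−e_prev=-8.506; u=1/2·(-5.976)+1·(-8.346)+1/2·(-8.506)=-15.587; next y=-7/10·3.976+1/2·(-15.587)=-10.5767
n=5: y=-10.5767, sp=-2, e=sp−y=8.5767; I=0.2307, D=e−e_prev=14.5527; u=1/2·8.5767+1·0.2307+1/2·14.5527=11.7954; next y=-7/10·(-10.5767)+1/2·11.7954=13.30139
n=6: y=13.30139, sp=-2, e=sp−y=-15.30139; I=-15.07069, D=e−e_prev=-23.87809; u=1/2·(-15.30139)+1·(-15.07069)+1/2·(-23.87809)=-34.66043; next y=-7/10·13.30139+1/2·(-34.66043)=-26.641188
n=7: y=-26.641188, sp=-2, e=sp−y=24.641188; I=9.570498, D=e−e_prev=39.942578; u=1/2·24.641188+1·9.570498+1/2·39.942578=41.862381; next y=-7/10·(-26.641188)+1/2·41.862381≈39.580022
n=8: y≈39.580022, sp=-2, e=sp−y≈-41.580022; I≈-32.009524, D=e−e_prev≈-66.221210; u=1/2·(-41.580022)+1·(-32.009524)+1/2·(-66.221210)≈-85.910140; next y=-7/10·39.580022+1/2·(-85.910140)≈-70.661086
n=9: y≈-70.661086, sp=-2, e=sp−y≈68.661086; I≈36.651561, D=e−e_prev≈110.241108; u=1/2·68.661086+1·36.651561+1/2·110.241108≈126.102658; next y=-7/10·(-70.661086)+1/2·126.102658≈112.514089
n=10: y≈112.514089, sp=-2, e=sp−y≈-114.514089; I≈-77.862527, D=e−e_prev≈-183.175175; u=1/2·(-114.514089)+1·(-77.862527)+1/2·(-183.175175)≈-226.707159; next y=-7/10·112.514089+1/2·(-226.707159)≈-192.113442
n=11: y≈-192.113442, sp=-2, e=sp−y≈190.113442; I≈112.250914, D=e−e_prev≈304.627531; u=1/2·190.113442+1·112.250914+1/2·304.627531≈359.621401; next y=-7/10·(-192.113442)+1/2·359.621401≈314.290110
n=12: y≈314.290110, sp=-2, e=sp−y≈-316.290110; I≈-204.039195, D=e−e_prev≈-506.403552; u=1/2·(-316.290110)+1·(-204.039195)+1/2·(-506.403552)≈-615.386026; next y=-7/10·314.290110+1/2·(-615.386026)≈-527.696090

0 -2 -4.000 0.000
1 -2 -1.000 -2.000
2 -2 -7.800 0.900
3 -2 1.610 -4.530
4 -2 -15.587 3.976
5 -2 11.795 -10.577
6 -2 -34.660 13.301
7 -2 41.862 -26.641
8 -2 -85.910 39.580
9 -2 126.103 -70.661
10 -2 -226.707 112.514
11 -2 359.621 -192.113
12 -2 -615.386 314.290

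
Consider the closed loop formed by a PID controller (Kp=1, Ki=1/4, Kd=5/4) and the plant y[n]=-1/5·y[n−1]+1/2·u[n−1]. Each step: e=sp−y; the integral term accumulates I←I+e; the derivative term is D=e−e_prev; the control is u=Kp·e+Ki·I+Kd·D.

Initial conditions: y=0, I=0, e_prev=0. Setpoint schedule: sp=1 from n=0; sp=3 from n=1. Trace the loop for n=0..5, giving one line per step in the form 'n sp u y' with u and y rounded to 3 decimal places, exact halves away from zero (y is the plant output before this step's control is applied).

0 1 2.500 0.000
1 3 3.375 1.250
2 3 2.406 1.438
3 3 4.336 0.916
4 3 1.532 1.985
5 3 7.162 0.369

(exact arithmetic carried between steps; '≈' marks a value shown rounded to 6 d.p. or computed from one; I and e_prev carry over from the previous line; the table rounds u and y to 3 d.p., halves away from zero)
n=0: y=0, sp=1, e=sp−y=1; I=1, D=e−e_prev=1; u=1·1+1/4·1+5/4·1=2.5; next y=-1/5·0+1/2·2.5=1.25
n=1: y=1.25, sp=3, e=sp−y=1.75; I=2.75, D=e−e_prev=0.75; u=1·1.75+1/4·2.75+5/4·0.75=3.375; next y=-1/5·1.25+1/2·3.375=1.4375
n=2: y=1.4375, sp=3, e=sp−y=1.5625; I=4.3125, D=e−e_prev=-0.1875; u=1·1.5625+1/4·4.3125+5/4·(-0.1875)=2.40625; next y=-1/5·1.4375+1/2·2.40625=0.915625
n=3: y=0.915625, sp=3, e=sp−y=2.084375; I=6.396875, D=e−e_prev=0.521875; u=1·2.084375+1/4·6.396875+5/4·0.521875≈4.335938; next y=-1/5·0.915625+1/2·4.335938≈1.984844
n=4: y≈1.984844, sp=3, e=sp−y≈1.015156; I≈7.412031, D=e−e_prev≈-1.069219; u=1·1.015156+1/4·7.412031+5/4·(-1.069219)≈1.531641; next y=-1/5·1.984844+1/2·1.531641≈0.368852
n=5: y≈0.368852, sp=3, e=sp−y≈2.631148; I≈10.043180, D=e−e_prev≈1.615992; u=1·2.631148+1/4·10.043180+5/4·1.615992≈7.161934; next y=-1/5·0.368852+1/2·7.161934≈3.507196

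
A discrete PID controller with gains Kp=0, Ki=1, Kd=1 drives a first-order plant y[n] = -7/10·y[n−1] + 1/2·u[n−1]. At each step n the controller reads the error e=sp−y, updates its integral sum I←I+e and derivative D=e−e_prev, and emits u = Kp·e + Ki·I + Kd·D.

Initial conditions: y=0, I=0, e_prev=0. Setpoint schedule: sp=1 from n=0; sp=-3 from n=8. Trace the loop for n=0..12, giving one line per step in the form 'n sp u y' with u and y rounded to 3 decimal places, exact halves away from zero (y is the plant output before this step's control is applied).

(exact arithmetic carried between steps; '≈' marks a value shown rounded to 6 d.p. or computed from one; I and e_prev carry over from the previous line; the table rounds u and y to 3 d.p., halves away from zero)
n=0: y=0, sp=1, e=sp−y=1; I=1, D=e−e_prev=1; u=0·1+1·1+1·1=2; next y=-7/10·0+1/2·2=1
n=1: y=1, sp=1, e=sp−y=0; I=1, D=e−e_prev=-1; u=0·0+1·1+1·(-1)=0; next y=-7/10·1+1/2·0=-0.7
n=2: y=-0.7, sp=1, e=sp−y=1.7; I=2.7, D=e−e_prev=1.7; u=0·1.7+1·2.7+1·1.7=4.4; next y=-7/10·(-0.7)+1/2·4.4=2.69
n=3: y=2.69, sp=1, e=sp−y=-1.69; I=1.01, D=e−e_prev=-3.39; u=0·(-1.69)+1·1.01+1·(-3.39)=-2.38; next y=-7/10·2.69+1/2·(-2.38)=-3.073
n=4: y=-3.073, sp=1, e=sp−y=4.073; I=5.083, D=e−e_prev=5.763; u=0·4.073+1·5.083+1·5.763=10.846; next y=-7/10·(-3.073)+1/2·10.846=7.5741
n=5: y=7.5741, sp=1, e=sp−y=-6.5741; I=-1.4911, D=e−e_prev=-10.6471; u=0·(-6.5741)+1·(-1.4911)+1·(-10.6471)=-12.1382; next y=-7/10·7.5741+1/2·(-12.1382)=-11.37097
n=6: y=-11.37097, sp=1, e=sp−y=12.37097; I=10.87987, D=e−e_prev=18.94507; u=0·12.37097+1·10.87987+1·18.94507=29.82494; next y=-7/10·(-11.37097)+1/2·29.82494=22.872149
n=7: y=22.872149, sp=1, e=sp−y=-21.872149; I=-10.992279, D=e−e_prev=-34.243119; u=0·(-21.872149)+1·(-10.992279)+1·(-34.243119)=-45.235398; next y=-7/10·22.872149+1/2·(-45.235398)≈-38.628203
n=8: y≈-38.628203, sp=-3, e=sp−y≈35.628203; I≈24.635924, D=e−e_prev≈57.500352; u=0·35.628203+1·24.635924+1·57.500352≈82.136277; next y=-7/10·(-38.628203)+1/2·82.136277≈68.107881
n=9: y≈68.107881, sp=-3, e=sp−y≈-71.107881; I≈-46.471956, D=e−e_prev≈-106.736084; u=0·(-71.107881)+1·(-46.471956)+1·(-106.736084)≈-153.208040; next y=-7/10·68.107881+1/2·(-153.208040)≈-124.279537
n=10: y≈-124.279537, sp=-3, e=sp−y≈121.279537; I≈74.807580, D=e−e_prev≈192.387417; u=0·121.279537+1·74.807580+1·192.387417≈267.194997; next y=-7/10·(-124.279537)+1/2·267.194997≈220.593174
n=11: y≈220.593174, sp=-3, e=sp−y≈-223.593174; I≈-148.785594, D=e−e_prev≈-344.872711; u=0·(-223.593174)+1·(-148.785594)+1·(-344.872711)≈-493.658305; next y=-7/10·220.593174+1/2·(-493.658305)≈-401.244374
n=12: y≈-401.244374, sp=-3, e=sp−y≈398.244374; I≈249.458780, D=e−e_prev≈621.837549; u=0·398.244374+1·249.458780+1·621.837549≈871.296329; next y=-7/10·(-401.244374)+1/2·871.296329≈716.519227

0 1 2.000 0.000
1 1 0.000 1.000
2 1 4.400 -0.700
3 1 -2.380 2.690
4 1 10.846 -3.073
5 1 -12.138 7.574
6 1 29.825 -11.371
7 1 -45.235 22.872
8 -3 82.136 -38.628
9 -3 -153.208 68.108
10 -3 267.195 -124.280
11 -3 -493.658 220.593
12 -3 871.296 -401.244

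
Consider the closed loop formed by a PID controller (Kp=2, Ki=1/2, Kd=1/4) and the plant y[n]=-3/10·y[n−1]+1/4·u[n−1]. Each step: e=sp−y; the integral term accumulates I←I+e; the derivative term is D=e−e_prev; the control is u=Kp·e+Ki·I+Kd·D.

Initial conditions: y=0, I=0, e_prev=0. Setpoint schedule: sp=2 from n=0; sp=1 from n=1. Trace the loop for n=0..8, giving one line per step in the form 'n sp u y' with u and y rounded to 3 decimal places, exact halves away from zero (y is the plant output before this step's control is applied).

(exact arithmetic carried between steps; '≈' marks a value shown rounded to 6 d.p. or computed from one; I and e_prev carry over from the previous line; the table rounds u and y to 3 d.p., halves away from zero)
n=0: y=0, sp=2, e=sp−y=2; I=2, D=e−e_prev=2; u=2·2+1/2·2+1/4·2=5.5; next y=-3/10·0+1/4·5.5=1.375
n=1: y=1.375, sp=1, e=sp−y=-0.375; I=1.625, D=e−e_prev=-2.375; u=2·(-0.375)+1/2·1.625+1/4·(-2.375)=-0.53125; next y=-3/10·1.375+1/4·(-0.53125)≈-0.545313
n=2: y≈-0.545313, sp=1, e=sp−y≈1.545313; I≈3.170313, D=e−e_prev≈1.920313; u=2·1.545313+1/2·3.170313+1/4·1.920313≈5.155859; next y=-3/10·(-0.545313)+1/4·5.155859≈1.452559
n=3: y≈1.452559, sp=1, e=sp−y≈-0.452559; I≈2.717754, D=e−e_prev≈-1.997871; u=2·(-0.452559)+1/2·2.717754+1/4·(-1.997871)≈-0.045708; next y=-3/10·1.452559+1/4·(-0.045708)≈-0.447195
n=4: y≈-0.447195, sp=1, e=sp−y≈1.447195; I≈4.164948, D=e−e_prev≈1.899753; u=2·1.447195+1/2·4.164948+1/4·1.899753≈5.451802; next y=-3/10·(-0.447195)+1/4·5.451802≈1.497109
n=5: y≈1.497109, sp=1, e=sp−y≈-0.497109; I≈3.667840, D=e−e_prev≈-1.944303; u=2·(-0.497109)+1/2·3.667840+1/4·(-1.944303)≈0.353626; next y=-3/10·1.497109+1/4·0.353626≈-0.360726
n=6: y≈-0.360726, sp=1, e=sp−y≈1.360726; I≈5.028566, D=e−e_prev≈1.857835; u=2·1.360726+1/2·5.028566+1/4·1.857835≈5.700194; next y=-3/10·(-0.360726)+1/4·5.700194≈1.533266
n=7: y≈1.533266, sp=1, e=sp−y≈-0.533266; I≈4.495300, D=e−e_prev≈-1.893992; u=2·(-0.533266)+1/2·4.495300+1/4·(-1.893992)≈0.707619; next y=-3/10·1.533266+1/4·0.707619≈-0.283075
n=8: y≈-0.283075, sp=1, e=sp−y≈1.283075; I≈5.778375, D=e−e_prev≈1.816341; u=2·1.283075+1/2·5.778375+1/4·1.816341≈5.909423; next y=-3/10·(-0.283075)+1/4·5.909423≈1.562278

0 2 5.500 0.000
1 1 -0.531 1.375
2 1 5.156 -0.545
3 1 -0.046 1.453
4 1 5.452 -0.447
5 1 0.354 1.497
6 1 5.700 -0.361
7 1 0.708 1.533
8 1 5.909 -0.283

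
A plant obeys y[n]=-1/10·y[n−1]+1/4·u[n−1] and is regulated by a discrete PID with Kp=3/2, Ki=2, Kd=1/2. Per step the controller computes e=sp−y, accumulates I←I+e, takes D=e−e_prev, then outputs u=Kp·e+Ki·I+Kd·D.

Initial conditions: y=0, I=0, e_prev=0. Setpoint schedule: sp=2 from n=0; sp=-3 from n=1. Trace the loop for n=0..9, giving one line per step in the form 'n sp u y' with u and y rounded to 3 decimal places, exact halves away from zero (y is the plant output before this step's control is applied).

(exact arithmetic carried between steps; '≈' marks a value shown rounded to 6 d.p. or computed from one; I and e_prev carry over from the previous line; the table rounds u and y to 3 d.p., halves away from zero)
n=0: y=0, sp=2, e=sp−y=2; I=2, D=e−e_prev=2; u=3/2·2+2·2+1/2·2=8; next y=-1/10·0+1/4·8=2
n=1: y=2, sp=-3, e=sp−y=-5; I=-3, D=e−e_prev=-7; u=3/2·(-5)+2·(-3)+1/2·(-7)=-17; next y=-1/10·2+1/4·(-17)=-4.45
n=2: y=-4.45, sp=-3, e=sp−y=1.45; I=-1.55, D=e−e_prev=6.45; u=3/2·1.45+2·(-1.55)+1/2·6.45=2.3; next y=-1/10·(-4.45)+1/4·2.3=1.02
n=3: y=1.02, sp=-3, e=sp−y=-4.02; I=-5.57, D=e−e_prev=-5.47; u=3/2·(-4.02)+2·(-5.57)+1/2·(-5.47)=-19.905; next y=-1/10·1.02+1/4·(-19.905)=-5.07825
n=4: y=-5.07825, sp=-3, e=sp−y=2.07825; I=-3.49175, D=e−e_prev=6.09825; u=3/2·2.07825+2·(-3.49175)+1/2·6.09825=-0.817; next y=-1/10·(-5.07825)+1/4·(-0.817)=0.303575
n=5: y=0.303575, sp=-3, e=sp−y=-3.303575; I=-6.795325, D=e−e_prev=-5.381825; u=3/2·(-3.303575)+2·(-6.795325)+1/2·(-5.381825)=-21.236925; next y=-1/10·0.303575+1/4·(-21.236925)≈-5.339589
n=6: y≈-5.339589, sp=-3, e=sp−y≈2.339589; I≈-4.455736, D=e−e_prev≈5.643164; u=3/2·2.339589+2·(-4.455736)+1/2·5.643164≈-2.580508; next y=-1/10·(-5.339589)+1/4·(-2.580508)≈-0.111168
n=7: y=-0.111168, sp=-3, e=sp−y=-2.888832; I≈-7.344568, D=e−e_prev≈-5.228421; u=3/2·(-2.888832)+2·(-7.344568)+1/2·(-5.228421)≈-21.636595; next y=-1/10·(-0.111168)+1/4·(-21.636595)≈-5.398032
n=8: y≈-5.398032, sp=-3, e=sp−y≈2.398032; I≈-4.946536, D=e−e_prev≈5.286864; u=3/2·2.398032+2·(-4.946536)+1/2·5.286864≈-3.652593; next y=-1/10·(-5.398032)+1/4·(-3.652593)≈-0.373345
n=9: y≈-0.373345, sp=-3, e=sp−y≈-2.626655; I≈-7.573191, D=e−e_prev≈-5.024687; u=3/2·(-2.626655)+2·(-7.573191)+1/2·(-5.024687)≈-21.598709; next y=-1/10·(-0.373345)+1/4·(-21.598709)≈-5.362343

0 2 8.000 0.000
1 -3 -17.000 2.000
2 -3 2.300 -4.450
3 -3 -19.905 1.020
4 -3 -0.817 -5.078
5 -3 -21.237 0.304
6 -3 -2.581 -5.340
7 -3 -21.637 -0.111
8 -3 -3.653 -5.398
9 -3 -21.599 -0.373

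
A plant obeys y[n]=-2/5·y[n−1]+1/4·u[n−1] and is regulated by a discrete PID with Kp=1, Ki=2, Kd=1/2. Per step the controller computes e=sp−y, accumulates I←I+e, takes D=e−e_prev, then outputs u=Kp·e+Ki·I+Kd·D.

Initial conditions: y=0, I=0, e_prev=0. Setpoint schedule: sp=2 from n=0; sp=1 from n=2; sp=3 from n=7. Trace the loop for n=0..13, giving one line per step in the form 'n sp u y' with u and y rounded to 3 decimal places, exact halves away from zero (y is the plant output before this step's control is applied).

(exact arithmetic carried between steps; '≈' marks a value shown rounded to 6 d.p. or computed from one; I and e_prev carry over from the previous line; the table rounds u and y to 3 d.p., halves away from zero)
n=0: y=0, sp=2, e=sp−y=2; I=2, D=e−e_prev=2; u=1·2+2·2+1/2·2=7; next y=-2/5·0+1/4·7=1.75
n=1: y=1.75, sp=2, e=sp−y=0.25; I=2.25, D=e−e_prev=-1.75; u=1·0.25+2·2.25+1/2·(-1.75)=3.875; next y=-2/5·1.75+1/4·3.875=0.26875
n=2: y=0.26875, sp=1, e=sp−y=0.73125; I=2.98125, D=e−e_prev=0.48125; u=1·0.73125+2·2.98125+1/2·0.48125=6.934375; next y=-2/5·0.26875+1/4·6.934375≈1.626094
n=3: y≈1.626094, sp=1, e=sp−y≈-0.626094; I≈2.355156, D=e−e_prev≈-1.357344; u=1·(-0.626094)+2·2.355156+1/2·(-1.357344)≈3.405547; next y=-2/5·1.626094+1/4·3.405547≈0.200949
n=4: y≈0.200949, sp=1, e=sp−y≈0.799051; I≈3.154207, D=e−e_prev≈1.425145; u=1·0.799051+2·3.154207+1/2·1.425145≈7.820037; next y=-2/5·0.200949+1/4·7.820037≈1.874630
n=5: y≈1.874630, sp=1, e=sp−y≈-0.874630; I≈2.279577, D=e−e_prev≈-1.673680; u=1·(-0.874630)+2·2.279577+1/2·(-1.673680)≈2.847685; next y=-2/5·1.874630+1/4·2.847685≈-0.037931
n=6: y≈-0.037931, sp=1, e=sp−y≈1.037931; I≈3.317508, D=e−e_prev≈1.912560; u=1·1.037931+2·3.317508+1/2·1.912560≈8.629227; next y=-2/5·(-0.037931)+1/4·8.629227≈2.172479
n=7: y≈2.172479, sp=3, e=sp−y≈0.827521; I≈4.145029, D=e−e_prev≈-0.210409; u=1·0.827521+2·4.145029+1/2·(-0.210409)≈9.012375; next y=-2/5·2.172479+1/4·9.012375≈1.384102
n=8: y≈1.384102, sp=3, e=sp−y≈1.615898; I≈5.760927, D=e−e_prev≈0.788377; u=1·1.615898+2·5.760927+1/2·0.788377≈13.531940; next y=-2/5·1.384102+1/4·13.531940≈2.829344
n=9: y≈2.829344, sp=3, e=sp−y≈0.170656; I≈5.931583, D=e−e_prev≈-1.445242; u=1·0.170656+2·5.931583+1/2·(-1.445242)≈11.311200; next y=-2/5·2.829344+1/4·11.311200≈1.696062
n=10: y≈1.696062, sp=3, e=sp−y≈1.303938; I≈7.235520, D=e−e_prev≈1.133282; u=1·1.303938+2·7.235520+1/2·1.133282≈16.341619; next y=-2/5·1.696062+1/4·16.341619≈3.406980
n=11: y≈3.406980, sp=3, e=sp−y≈-0.406980; I≈6.828541, D=e−e_prev≈-1.710918; u=1·(-0.406980)+2·6.828541+1/2·(-1.710918)≈12.394642; next y=-2/5·3.406980+1/4·12.394642≈1.735869
n=12: y≈1.735869, sp=3, e=sp−y≈1.264131; I≈8.092672, D=e−e_prev≈1.671111; u=1·1.264131+2·8.092672+1/2·1.671111≈18.285031; next y=-2/5·1.735869+1/4·18.285031≈3.876910
n=13: y≈3.876910, sp=3, e=sp−y≈-0.876910; I≈7.215762, D=e−e_prev≈-2.141042; u=1·(-0.876910)+2·7.215762+1/2·(-2.141042)≈12.484092; next y=-2/5·3.876910+1/4·12.484092≈1.570259

0 2 7.000 0.000
1 2 3.875 1.750
2 1 6.934 0.269
3 1 3.406 1.626
4 1 7.820 0.201
5 1 2.848 1.875
6 1 8.629 -0.038
7 3 9.012 2.172
8 3 13.532 1.384
9 3 11.311 2.829
10 3 16.342 1.696
11 3 12.395 3.407
12 3 18.285 1.736
13 3 12.484 3.877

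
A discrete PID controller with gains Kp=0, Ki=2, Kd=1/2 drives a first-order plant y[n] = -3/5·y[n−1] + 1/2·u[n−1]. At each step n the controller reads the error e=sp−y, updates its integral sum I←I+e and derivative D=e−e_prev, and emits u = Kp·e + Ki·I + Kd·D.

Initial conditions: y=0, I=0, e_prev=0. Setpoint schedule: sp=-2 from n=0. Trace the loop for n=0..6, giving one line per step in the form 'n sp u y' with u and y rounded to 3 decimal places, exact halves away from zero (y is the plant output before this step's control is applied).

0 -2 -5.000 0.000
1 -2 -1.750 -2.500
2 -2 -9.813 0.625
3 -2 1.266 -5.281
4 -2 -17.832 3.802
5 -2 12.603 -11.197
6 -2 -37.044 13.019

(exact arithmetic carried between steps; '≈' marks a value shown rounded to 6 d.p. or computed from one; I and e_prev carry over from the previous line; the table rounds u and y to 3 d.p., halves away from zero)
n=0: y=0, sp=-2, e=sp−y=-2; I=-2, D=e−e_prev=-2; u=0·(-2)+2·(-2)+1/2·(-2)=-5; next y=-3/5·0+1/2·(-5)=-2.5
n=1: y=-2.5, sp=-2, e=sp−y=0.5; I=-1.5, D=e−e_prev=2.5; u=0·0.5+2·(-1.5)+1/2·2.5=-1.75; next y=-3/5·(-2.5)+1/2·(-1.75)=0.625
n=2: y=0.625, sp=-2, e=sp−y=-2.625; I=-4.125, D=e−e_prev=-3.125; u=0·(-2.625)+2·(-4.125)+1/2·(-3.125)=-9.8125; next y=-3/5·0.625+1/2·(-9.8125)=-5.28125
n=3: y=-5.28125, sp=-2, e=sp−y=3.28125; I=-0.84375, D=e−e_prev=5.90625; u=0·3.28125+2·(-0.84375)+1/2·5.90625=1.265625; next y=-3/5·(-5.28125)+1/2·1.265625≈3.801563
n=4: y≈3.801563, sp=-2, e=sp−y≈-5.801563; I≈-6.645313, D=e−e_prev≈-9.082813; u=0·(-5.801563)+2·(-6.645313)+1/2·(-9.082813)≈-17.832031; next y=-3/5·3.801563+1/2·(-17.832031)≈-11.196953
n=5: y≈-11.196953, sp=-2, e=sp−y≈9.196953; I≈2.551641, D=e−e_prev≈14.998516; u=0·9.196953+2·2.551641+1/2·14.998516≈12.602539; next y=-3/5·(-11.196953)+1/2·12.602539≈13.019441
n=6: y≈13.019441, sp=-2, e=sp−y≈-15.019441; I≈-12.467801, D=e−e_prev≈-24.216395; u=0·(-15.019441)+2·(-12.467801)+1/2·(-24.216395)≈-37.043799; next y=-3/5·13.019441+1/2·(-37.043799)≈-26.333564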